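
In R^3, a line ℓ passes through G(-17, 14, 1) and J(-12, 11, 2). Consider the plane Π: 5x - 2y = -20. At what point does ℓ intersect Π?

(-2, 5, 4)

A direction vector for ℓ is J − G = (5, -3, 1).
Substitute r = (-17, 14, 1) + t(5, -3, 1) into the plane: -113 + 31t = -20, so t = 3.
Intersection: (-17, 14, 1) + 3·(5, -3, 1) = (-2, 5, 4).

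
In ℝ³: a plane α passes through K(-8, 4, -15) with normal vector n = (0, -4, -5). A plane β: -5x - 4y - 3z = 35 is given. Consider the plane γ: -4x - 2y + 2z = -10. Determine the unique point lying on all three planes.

(2, -6, -7)

α: n·r = n·K gives -4y - 5z = 59.
Solving the 3×3 linear system -4y - 5z = 59, -5x - 4y - 3z = 35, -4x - 2y + 2z = -10 (e.g. by elimination or Cramer's rule, determinant = -58) gives (2, -6, -7).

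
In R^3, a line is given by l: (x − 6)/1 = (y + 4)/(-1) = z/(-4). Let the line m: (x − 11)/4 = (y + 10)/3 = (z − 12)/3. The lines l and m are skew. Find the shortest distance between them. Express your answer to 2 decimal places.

10.97

l has direction (1, -1, -4) through (6, -4, 0).
m has direction (4, 3, 3) through (11, -10, 12).
Common perpendicular direction n = (1, -1, -4) × (4, 3, 3) = (9, -19, 7).
With w = (11, -10, 12) − (6, -4, 0) = (5, -6, 12), w · n = 243.
Distance = |w · n| / |n| = |243| / √491 ≈ 10.97.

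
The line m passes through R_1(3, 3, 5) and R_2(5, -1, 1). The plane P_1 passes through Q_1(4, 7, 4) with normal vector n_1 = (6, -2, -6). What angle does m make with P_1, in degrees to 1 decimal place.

A direction vector for m is R_2 − R_1 = (2, -4, -4).
P_1: n_1·r = n_1·Q_1 gives 6x - 2y - 6z = -14.
sin θ = |n·v| / (|n||v|) = |44| / (√76 · √36) = 0.84119.
θ ≈ 57.3°.

57.3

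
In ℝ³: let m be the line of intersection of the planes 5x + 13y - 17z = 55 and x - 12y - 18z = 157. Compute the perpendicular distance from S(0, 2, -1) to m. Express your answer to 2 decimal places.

Direction of m: (5, 13, -17) × (1, -12, -18) = (-438, 73, -73).
A point on m: solving the two plane equations with x = -5 gives (-5, -3, -7).
Taking (-5, -3, -7) on m with direction v = (-438, 73, -73): w = S − (-5, -3, -7) = (5, 5, 6), and w × v = (-803, -2263, 2555).
Distance = |w × v| / |v| = √12294003 / √202502 ≈ 7.79.

7.79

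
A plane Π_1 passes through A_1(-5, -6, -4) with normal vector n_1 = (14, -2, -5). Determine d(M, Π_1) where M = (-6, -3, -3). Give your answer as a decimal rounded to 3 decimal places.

1.667

Π_1: n_1·r = n_1·A_1 gives 14x - 2y - 5z = -38.
n·M − d = (14)·(-6) + (-2)·(-3) + (-5)·(-3) − (-38) = -25; |n| = √225.
Distance = |-25| / √225 = 25/√225 ≈ 1.667.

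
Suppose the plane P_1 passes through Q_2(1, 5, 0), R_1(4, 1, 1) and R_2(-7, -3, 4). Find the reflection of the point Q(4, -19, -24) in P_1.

Q_2R_1 = (3, -4, 1), Q_2R_2 = (-8, -8, 4); a normal to P_1 is Q_2R_1 × Q_2R_2 = (-8, -20, -56).
Using Q_2: P_1 has equation -8x - 20y - 56z = -108.
λ = (n·Q − d)/|n|² = (1692 − (-108))/3600 = 1/2.
Reflection = Q − 2λn = (4, -19, -24) − 1·(-8, -20, -56) = (12, 1, 32).

(12, 1, 32)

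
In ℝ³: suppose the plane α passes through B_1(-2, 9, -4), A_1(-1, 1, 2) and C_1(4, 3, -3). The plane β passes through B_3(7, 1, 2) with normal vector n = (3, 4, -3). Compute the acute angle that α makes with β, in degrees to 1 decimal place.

74.1

B_1A_1 = (1, -8, 6), B_1C_1 = (6, -6, 1); a normal to α is B_1A_1 × B_1C_1 = (28, 35, 42).
Using B_1: α has equation 28x + 35y + 42z = 91.
β: n·r = n·B_3 gives 3x + 4y - 3z = 19.
cos θ = |n₁·n₂| / (|n₁||n₂|) = |98| / (√3773 · √34).
θ = arccos(0.27362) ≈ 74.1°.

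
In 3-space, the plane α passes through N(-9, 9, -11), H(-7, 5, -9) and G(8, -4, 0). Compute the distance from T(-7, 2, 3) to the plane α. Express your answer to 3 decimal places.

9.906

NH = (2, -4, 2), NG = (17, -13, 11); a normal to α is NH × NG = (-18, 12, 42).
Using N: α has equation -18x + 12y + 42z = -192.
n·T − d = (-18)·(-7) + (12)·(2) + (42)·(3) − (-192) = 468; |n| = √2232.
Distance = |468| / √2232 = 468/√2232 ≈ 9.906.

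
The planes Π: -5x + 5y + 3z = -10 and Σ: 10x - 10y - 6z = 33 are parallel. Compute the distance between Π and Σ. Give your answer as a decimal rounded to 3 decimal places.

0.846

Rescale Σ by 1/(-2): -5x + 5y + 3z = -33/2. Then distance = |-10 − (-33/2)| / √59 ≈ 0.846.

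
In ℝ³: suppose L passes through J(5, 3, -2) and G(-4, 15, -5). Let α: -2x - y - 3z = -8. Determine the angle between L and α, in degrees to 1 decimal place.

15.2

A direction vector for L is G − J = (-9, 12, -3).
sin θ = |n·v| / (|n||v|) = |15| / (√14 · √234) = 0.26207.
θ ≈ 15.2°.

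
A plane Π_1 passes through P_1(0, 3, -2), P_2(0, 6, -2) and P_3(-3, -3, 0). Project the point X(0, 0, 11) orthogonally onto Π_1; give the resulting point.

(-6, 0, 2)

P_1P_2 = (0, 3, 0), P_1P_3 = (-3, -6, 2); a normal to Π_1 is P_1P_2 × P_1P_3 = (6, 0, 9).
Using P_1: Π_1 has equation 6x + 9z = -18.
Foot = X − λn with λ = (n·X − d)/|n|² = (99 − (-18))/117 = 1.
Foot = (0, 0, 11) − 1·(6, 0, 9) = (-6, 0, 2).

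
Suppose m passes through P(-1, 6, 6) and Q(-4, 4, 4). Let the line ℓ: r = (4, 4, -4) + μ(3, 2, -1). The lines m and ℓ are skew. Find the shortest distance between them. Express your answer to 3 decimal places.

4.438

A direction vector for m is Q − P = (-3, -2, -2).
Common perpendicular direction n = (-3, -2, -2) × (3, 2, -1) = (6, -9, 0).
With w = (4, 4, -4) − (-1, 6, 6) = (5, -2, -10), w · n = 48.
Distance = |w · n| / |n| = |48| / √117 ≈ 4.438.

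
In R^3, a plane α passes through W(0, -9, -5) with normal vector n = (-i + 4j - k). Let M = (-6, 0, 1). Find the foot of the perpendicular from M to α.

(-4, -8, 3)

α: n·r = n·W gives -x + 4y - z = -31.
Foot = M − λn with λ = (n·M − d)/|n|² = (5 − (-31))/18 = 2.
Foot = (-6, 0, 1) − 2·(-1, 4, -1) = (-4, -8, 3).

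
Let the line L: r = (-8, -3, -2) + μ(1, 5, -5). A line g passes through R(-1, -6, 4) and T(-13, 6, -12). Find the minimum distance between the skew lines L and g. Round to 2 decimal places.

A direction vector for g is T − R = (-12, 12, -16).
Common perpendicular direction n = (1, 5, -5) × (-12, 12, -16) = (-20, 76, 72).
With w = (-1, -6, 4) − (-8, -3, -2) = (7, -3, 6), w · n = 64.
Distance = |w · n| / |n| = |64| / √11360 ≈ 0.60.

0.60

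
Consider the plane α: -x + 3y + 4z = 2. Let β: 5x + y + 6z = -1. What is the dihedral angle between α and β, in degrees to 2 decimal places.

56.77

cos θ = |n₁·n₂| / (|n₁||n₂|) = |22| / (√26 · √62).
θ = arccos(0.54795) ≈ 56.77°.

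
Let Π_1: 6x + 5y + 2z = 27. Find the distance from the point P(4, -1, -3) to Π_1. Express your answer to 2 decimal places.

n·P − d = (6)·(4) + (5)·(-1) + (2)·(-3) − 27 = -14; |n| = √65.
Distance = |-14| / √65 = 14/√65 ≈ 1.74.

1.74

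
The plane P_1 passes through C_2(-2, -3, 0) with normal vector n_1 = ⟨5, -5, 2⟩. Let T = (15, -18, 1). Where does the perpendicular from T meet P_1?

P_1: n_1·r = n_1·C_2 gives 5x - 5y + 2z = 5.
Foot = T − λn with λ = (n·T − d)/|n|² = (167 − 5)/54 = 3.
Foot = (15, -18, 1) − 3·(5, -5, 2) = (0, -3, -5).

(0, -3, -5)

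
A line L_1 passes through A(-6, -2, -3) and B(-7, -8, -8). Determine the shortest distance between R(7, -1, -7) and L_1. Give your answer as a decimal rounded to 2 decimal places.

A direction vector for L_1 is B − A = (-1, -6, -5).
Taking (-6, -2, -3) on L_1 with direction v = (-1, -6, -5): w = R − (-6, -2, -3) = (13, 1, -4), and w × v = (-29, 69, -77).
Distance = |w × v| / |v| = √11531 / √62 ≈ 13.64.

13.64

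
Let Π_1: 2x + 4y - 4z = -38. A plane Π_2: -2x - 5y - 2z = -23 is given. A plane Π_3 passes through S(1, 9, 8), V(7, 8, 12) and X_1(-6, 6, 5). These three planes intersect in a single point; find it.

(-1, 1, 10)

SV = (6, -1, 4), SX_1 = (-7, -3, -3); a normal to Π_3 is SV × SX_1 = (15, -10, -25).
Using S: Π_3 has equation 15x - 10y - 25z = -275.
Solving the 3×3 linear system 2x + 4y - 4z = -38, -2x - 5y - 2z = -23, 15x - 10y - 25z = -275 (e.g. by elimination or Cramer's rule, determinant = -490) gives (-1, 1, 10).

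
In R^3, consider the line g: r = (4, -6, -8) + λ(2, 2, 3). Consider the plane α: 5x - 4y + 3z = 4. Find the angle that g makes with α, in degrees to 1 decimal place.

22.2

sin θ = |n·v| / (|n||v|) = |11| / (√50 · √17) = 0.37730.
θ ≈ 22.2°.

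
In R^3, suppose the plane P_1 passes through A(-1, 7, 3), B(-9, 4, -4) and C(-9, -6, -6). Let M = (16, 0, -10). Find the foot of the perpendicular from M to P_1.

AB = (-8, -3, -7), AC = (-8, -13, -9); a normal to P_1 is AB × AC = (-64, -16, 80).
Using A: P_1 has equation -64x - 16y + 80z = 192.
Foot = M − λn with λ = (n·M − d)/|n|² = (-1824 − 192)/10752 = -3/16.
Foot = (16, 0, -10) − (-3/16)·(-64, -16, 80) = (4, -3, 5).

(4, -3, 5)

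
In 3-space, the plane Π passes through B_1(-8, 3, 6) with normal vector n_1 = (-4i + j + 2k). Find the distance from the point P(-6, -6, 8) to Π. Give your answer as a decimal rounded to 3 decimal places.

2.837

Π: n_1·r = n_1·B_1 gives -4x + y + 2z = 47.
n·P − d = (-4)·(-6) + (1)·(-6) + (2)·(8) − 47 = -13; |n| = √21.
Distance = |-13| / √21 = 13/√21 ≈ 2.837.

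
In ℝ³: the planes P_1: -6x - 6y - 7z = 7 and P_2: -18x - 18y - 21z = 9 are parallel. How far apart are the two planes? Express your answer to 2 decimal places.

Rescale P_2 by 1/3: -6x - 6y - 7z = 3. Then distance = |7 − 3| / √121 ≈ 0.36.

0.36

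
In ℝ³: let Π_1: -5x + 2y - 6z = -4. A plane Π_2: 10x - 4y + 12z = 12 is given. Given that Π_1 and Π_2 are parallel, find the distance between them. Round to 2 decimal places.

0.25

Rescale Π_2 by 1/(-2): -5x + 2y - 6z = -6. Then distance = |-4 − (-6)| / √65 ≈ 0.25.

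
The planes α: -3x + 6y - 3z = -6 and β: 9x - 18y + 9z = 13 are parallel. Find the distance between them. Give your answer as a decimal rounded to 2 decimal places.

0.23

Rescale β by 1/(-3): -3x + 6y - 3z = -13/3. Then distance = |-6 − (-13/3)| / √54 ≈ 0.23.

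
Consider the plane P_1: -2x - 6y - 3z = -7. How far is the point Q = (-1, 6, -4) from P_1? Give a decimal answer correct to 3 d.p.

2.143

n·Q − d = (-2)·(-1) + (-6)·(6) + (-3)·(-4) − (-7) = -15; |n| = √49.
Distance = |-15| / √49 = 15/√49 ≈ 2.143.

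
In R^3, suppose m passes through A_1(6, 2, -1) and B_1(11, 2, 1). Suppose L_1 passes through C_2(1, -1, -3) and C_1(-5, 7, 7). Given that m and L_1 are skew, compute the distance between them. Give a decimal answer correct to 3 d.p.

A direction vector for m is B_1 − A_1 = (5, 0, 2).
A direction vector for L_1 is C_1 − C_2 = (-6, 8, 10).
Common perpendicular direction n = (5, 0, 2) × (-6, 8, 10) = (-16, -62, 40).
With w = (1, -1, -3) − (6, 2, -1) = (-5, -3, -2), w · n = 186.
Distance = |w · n| / |n| = |186| / √5700 ≈ 2.464.

2.464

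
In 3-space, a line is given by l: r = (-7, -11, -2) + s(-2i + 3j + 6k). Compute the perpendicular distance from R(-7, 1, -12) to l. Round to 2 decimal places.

Taking (-7, -11, -2) on l with direction v = (-2, 3, 6): w = R − (-7, -11, -2) = (0, 12, -10), and w × v = (102, 20, 24).
Distance = |w × v| / |v| = √11380 / √49 ≈ 15.24.

15.24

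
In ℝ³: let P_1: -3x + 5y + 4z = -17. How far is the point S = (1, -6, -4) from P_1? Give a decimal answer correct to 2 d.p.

4.53

n·S − d = (-3)·(1) + (5)·(-6) + (4)·(-4) − (-17) = -32; |n| = √50.
Distance = |-32| / √50 = 32/√50 ≈ 4.53.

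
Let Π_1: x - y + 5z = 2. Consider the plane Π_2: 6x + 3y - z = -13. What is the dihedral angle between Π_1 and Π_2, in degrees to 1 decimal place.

86.7

cos θ = |n₁·n₂| / (|n₁||n₂|) = |-2| / (√27 · √46).
θ = arccos(0.05675) ≈ 86.7°.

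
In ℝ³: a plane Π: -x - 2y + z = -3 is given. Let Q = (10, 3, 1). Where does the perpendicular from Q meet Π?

(8, -1, 3)

Foot = Q − λn with λ = (n·Q − d)/|n|² = (-15 − (-3))/6 = -2.
Foot = (10, 3, 1) − (-2)·(-1, -2, 1) = (8, -1, 3).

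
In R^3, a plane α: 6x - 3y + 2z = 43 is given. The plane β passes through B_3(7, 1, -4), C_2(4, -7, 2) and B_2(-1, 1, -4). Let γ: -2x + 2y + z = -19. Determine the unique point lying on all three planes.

B_3C_2 = (-3, -8, 6), B_3B_2 = (-8, 0, 0); a normal to β is B_3C_2 × B_3B_2 = (0, -48, -64).
Using B_3: β has equation -48y - 64z = 208.
Solving the 3×3 linear system 6x - 3y + 2z = 43, -48y - 64z = 208, -2x + 2y + z = -19 (e.g. by elimination or Cramer's rule, determinant = -96) gives (6, -3, -1).

(6, -3, -1)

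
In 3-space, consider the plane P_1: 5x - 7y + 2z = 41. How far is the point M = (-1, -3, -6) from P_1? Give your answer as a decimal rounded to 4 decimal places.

n·M − d = (5)·(-1) + (-7)·(-3) + (2)·(-6) − 41 = -37; |n| = √78.
Distance = |-37| / √78 = 37/√78 ≈ 4.1894.

4.1894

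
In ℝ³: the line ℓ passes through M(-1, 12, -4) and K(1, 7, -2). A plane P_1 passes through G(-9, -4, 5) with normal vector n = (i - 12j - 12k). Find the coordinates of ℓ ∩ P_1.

A direction vector for ℓ is K − M = (2, -5, 2).
P_1: n·r = n·G gives x - 12y - 12z = -21.
Substitute r = (-1, 12, -4) + t(2, -5, 2) into the plane: -97 + 38t = -21, so t = 2.
Intersection: (-1, 12, -4) + 2·(2, -5, 2) = (3, 2, 0).

(3, 2, 0)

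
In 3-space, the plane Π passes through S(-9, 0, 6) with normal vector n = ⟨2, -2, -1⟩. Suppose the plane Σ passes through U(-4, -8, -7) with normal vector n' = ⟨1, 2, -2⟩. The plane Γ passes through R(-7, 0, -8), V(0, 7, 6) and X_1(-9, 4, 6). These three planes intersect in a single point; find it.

(-8, 3, 2)

Π: n·r = n·S gives 2x - 2y - z = -24.
Σ: n'·r = n'·U gives x + 2y - 2z = -6.
RV = (7, 7, 14), RX_1 = (-2, 4, 14); a normal to Γ is RV × RX_1 = (42, -126, 42).
Using R: Γ has equation 42x - 126y + 42z = -630.
Solving the 3×3 linear system 2x - 2y - z = -24, x + 2y - 2z = -6, 42x - 126y + 42z = -630 (e.g. by elimination or Cramer's rule, determinant = 126) gives (-8, 3, 2).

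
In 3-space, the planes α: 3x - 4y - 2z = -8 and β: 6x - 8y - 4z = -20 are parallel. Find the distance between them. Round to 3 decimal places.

0.371

Rescale β by 1/2: 3x - 4y - 2z = -10. Then distance = |-8 − (-10)| / √29 ≈ 0.371.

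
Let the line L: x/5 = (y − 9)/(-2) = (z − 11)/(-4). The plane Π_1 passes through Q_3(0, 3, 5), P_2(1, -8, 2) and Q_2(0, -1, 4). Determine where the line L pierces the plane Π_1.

L has direction (5, -2, -4) through (0, 9, 11).
Q_3P_2 = (1, -11, -3), Q_3Q_2 = (0, -4, -1); a normal to Π_1 is Q_3P_2 × Q_3Q_2 = (-1, 1, -4).
Using Q_3: Π_1 has equation -x + y - 4z = -17.
Substitute r = (0, 9, 11) + t(5, -2, -4) into the plane: -35 + 9t = -17, so t = 2.
Intersection: (0, 9, 11) + 2·(5, -2, -4) = (10, 5, 3).

(10, 5, 3)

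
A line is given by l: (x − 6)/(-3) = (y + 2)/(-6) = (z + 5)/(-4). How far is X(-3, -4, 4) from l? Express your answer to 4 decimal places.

l has direction (-3, -6, -4) through (6, -2, -5).
Taking (6, -2, -5) on l with direction v = (-3, -6, -4): w = X − (6, -2, -5) = (-9, -2, 9), and w × v = (62, -63, 48).
Distance = |w × v| / |v| = √10117 / √61 ≈ 12.8784.

12.8784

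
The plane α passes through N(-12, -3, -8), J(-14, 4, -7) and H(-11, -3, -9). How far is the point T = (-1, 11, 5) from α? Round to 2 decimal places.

18.29

NJ = (-2, 7, 1), NH = (1, 0, -1); a normal to α is NJ × NH = (-7, -1, -7).
Using N: α has equation -7x - y - 7z = 143.
n·T − d = (-7)·(-1) + (-1)·(11) + (-7)·(5) − 143 = -182; |n| = √99.
Distance = |-182| / √99 = 182/√99 ≈ 18.29.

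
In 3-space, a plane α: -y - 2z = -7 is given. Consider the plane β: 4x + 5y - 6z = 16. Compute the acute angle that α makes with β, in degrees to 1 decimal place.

69.1

cos θ = |n₁·n₂| / (|n₁||n₂|) = |7| / (√5 · √77).
θ = arccos(0.35675) ≈ 69.1°.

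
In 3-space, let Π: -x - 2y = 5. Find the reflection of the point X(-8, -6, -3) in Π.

(-2, 6, -3)

λ = (n·X − d)/|n|² = (20 − 5)/5 = 3.
Reflection = X − 2λn = (-8, -6, -3) − 6·(-1, -2, 0) = (-2, 6, -3).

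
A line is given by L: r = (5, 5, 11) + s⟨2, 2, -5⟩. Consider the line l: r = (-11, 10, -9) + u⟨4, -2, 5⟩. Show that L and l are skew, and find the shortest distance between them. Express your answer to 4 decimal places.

Common perpendicular direction n = (2, 2, -5) × (4, -2, 5) = (0, -30, -12).
With w = (-11, 10, -9) − (5, 5, 11) = (-16, 5, -20), w · n = 90.
Since n ≠ 0 the lines are not parallel, and w · n = 90 ≠ 0 so they do not intersect; hence they are skew.
Distance = |w · n| / |n| = |90| / √1044 ≈ 2.7854.

2.7854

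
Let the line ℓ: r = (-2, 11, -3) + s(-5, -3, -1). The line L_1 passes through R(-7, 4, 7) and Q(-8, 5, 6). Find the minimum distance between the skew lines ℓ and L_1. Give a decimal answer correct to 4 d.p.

A direction vector for L_1 is Q − R = (-1, 1, -1).
Common perpendicular direction n = (-5, -3, -1) × (-1, 1, -1) = (4, -4, -8).
With w = (-7, 4, 7) − (-2, 11, -3) = (-5, -7, 10), w · n = -72.
Distance = |w · n| / |n| = |-72| / √96 ≈ 7.3485.

7.3485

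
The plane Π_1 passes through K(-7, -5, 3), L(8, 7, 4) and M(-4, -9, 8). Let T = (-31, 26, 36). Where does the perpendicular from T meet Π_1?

(-7, -1, 0)

KL = (15, 12, 1), KM = (3, -4, 5); a normal to Π_1 is KL × KM = (64, -72, -96).
Using K: Π_1 has equation 64x - 72y - 96z = -376.
Foot = T − λn with λ = (n·T − d)/|n|² = (-7312 − (-376))/18496 = -3/8.
Foot = (-31, 26, 36) − (-3/8)·(64, -72, -96) = (-7, -1, 0).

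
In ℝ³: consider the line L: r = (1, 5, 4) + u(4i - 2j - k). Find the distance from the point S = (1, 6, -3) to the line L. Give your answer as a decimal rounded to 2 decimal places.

6.99

Taking (1, 5, 4) on L with direction v = (4, -2, -1): w = S − (1, 5, 4) = (0, 1, -7), and w × v = (-15, -28, -4).
Distance = |w × v| / |v| = √1025 / √21 ≈ 6.99.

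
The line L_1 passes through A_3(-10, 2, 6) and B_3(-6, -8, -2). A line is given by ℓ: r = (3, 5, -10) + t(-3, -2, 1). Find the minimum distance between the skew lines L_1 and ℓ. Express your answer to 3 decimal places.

6.574

A direction vector for L_1 is B_3 − A_3 = (4, -10, -8).
Common perpendicular direction n = (4, -10, -8) × (-3, -2, 1) = (-26, 20, -38).
With w = (3, 5, -10) − (-10, 2, 6) = (13, 3, -16), w · n = 330.
Distance = |w · n| / |n| = |330| / √2520 ≈ 6.574.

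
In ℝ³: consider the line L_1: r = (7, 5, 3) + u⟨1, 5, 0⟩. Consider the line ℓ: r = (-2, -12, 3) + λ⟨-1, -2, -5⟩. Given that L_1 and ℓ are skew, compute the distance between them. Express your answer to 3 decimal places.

5.454

Common perpendicular direction n = (1, 5, 0) × (-1, -2, -5) = (-25, 5, 3).
With w = (-2, -12, 3) − (7, 5, 3) = (-9, -17, 0), w · n = 140.
Distance = |w · n| / |n| = |140| / √659 ≈ 5.454.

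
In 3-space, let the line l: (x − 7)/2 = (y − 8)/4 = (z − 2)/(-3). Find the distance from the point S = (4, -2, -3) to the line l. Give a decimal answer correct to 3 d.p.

l has direction (2, 4, -3) through (7, 8, 2).
Taking (7, 8, 2) on l with direction v = (2, 4, -3): w = S − (7, 8, 2) = (-3, -10, -5), and w × v = (50, -19, 8).
Distance = |w × v| / |v| = √2925 / √29 ≈ 10.043.

10.043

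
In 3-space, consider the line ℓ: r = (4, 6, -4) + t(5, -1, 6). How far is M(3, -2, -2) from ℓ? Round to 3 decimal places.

8.085

Taking (4, 6, -4) on ℓ with direction v = (5, -1, 6): w = M − (4, 6, -4) = (-1, -8, 2), and w × v = (-46, 16, 41).
Distance = |w × v| / |v| = √4053 / √62 ≈ 8.085.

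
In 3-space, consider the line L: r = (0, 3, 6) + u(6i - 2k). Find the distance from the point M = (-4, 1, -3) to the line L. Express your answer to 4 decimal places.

10.0050

Taking (0, 3, 6) on L with direction v = (6, 0, -2): w = M − (0, 3, 6) = (-4, -2, -9), and w × v = (4, -62, 12).
Distance = |w × v| / |v| = √4004 / √40 ≈ 10.0050.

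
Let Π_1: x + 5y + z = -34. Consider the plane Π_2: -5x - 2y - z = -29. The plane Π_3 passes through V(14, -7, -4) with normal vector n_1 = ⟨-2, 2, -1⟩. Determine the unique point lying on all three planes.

(9, -9, 2)

Π_3: n_1·r = n_1·V gives -2x + 2y - z = -38.
Solving the 3×3 linear system x + 5y + z = -34, -5x - 2y - z = -29, -2x + 2y - z = -38 (e.g. by elimination or Cramer's rule, determinant = -25) gives (9, -9, 2).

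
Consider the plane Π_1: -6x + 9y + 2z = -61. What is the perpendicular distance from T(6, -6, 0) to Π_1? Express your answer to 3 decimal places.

n·T − d = (-6)·(6) + (9)·(-6) + (2)·(0) − (-61) = -29; |n| = √121.
Distance = |-29| / √121 = 29/√121 ≈ 2.636.

2.636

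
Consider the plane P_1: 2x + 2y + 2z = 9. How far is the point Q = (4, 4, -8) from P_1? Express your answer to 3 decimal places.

n·Q − d = (2)·(4) + (2)·(4) + (2)·(-8) − 9 = -9; |n| = √12.
Distance = |-9| / √12 = 9/√12 ≈ 2.598.

2.598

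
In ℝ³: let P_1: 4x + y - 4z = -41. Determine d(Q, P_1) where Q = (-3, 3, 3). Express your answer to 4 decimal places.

n·Q − d = (4)·(-3) + (1)·(3) + (-4)·(3) − (-41) = 20; |n| = √33.
Distance = |20| / √33 = 20/√33 ≈ 3.4816.

3.4816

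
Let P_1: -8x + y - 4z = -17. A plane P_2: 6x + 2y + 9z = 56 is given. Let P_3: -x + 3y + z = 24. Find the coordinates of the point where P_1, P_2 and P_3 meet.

(1, 7, 4)

Solving the 3×3 linear system -8x + y - 4z = -17, 6x + 2y + 9z = 56, -x + 3y + z = 24 (e.g. by elimination or Cramer's rule, determinant = 105) gives (1, 7, 4).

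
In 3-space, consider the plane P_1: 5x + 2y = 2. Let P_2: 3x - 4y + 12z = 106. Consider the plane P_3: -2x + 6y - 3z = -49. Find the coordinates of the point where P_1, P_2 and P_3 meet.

Solving the 3×3 linear system 5x + 2y = 2, 3x - 4y + 12z = 106, -2x + 6y - 3z = -49 (e.g. by elimination or Cramer's rule, determinant = -330) gives (2, -4, 7).

(2, -4, 7)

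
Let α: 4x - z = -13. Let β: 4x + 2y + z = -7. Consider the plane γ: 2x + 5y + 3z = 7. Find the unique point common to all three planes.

(-3, 2, 1)

Solving the 3×3 linear system 4x - z = -13, 4x + 2y + z = -7, 2x + 5y + 3z = 7 (e.g. by elimination or Cramer's rule, determinant = -12) gives (-3, 2, 1).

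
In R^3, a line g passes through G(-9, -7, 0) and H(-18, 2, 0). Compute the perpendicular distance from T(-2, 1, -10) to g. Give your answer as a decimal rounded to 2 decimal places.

A direction vector for g is H − G = (-9, 9, 0).
Taking (-9, -7, 0) on g with direction v = (-9, 9, 0): w = T − (-9, -7, 0) = (7, 8, -10), and w × v = (90, 90, 135).
Distance = |w × v| / |v| = √34425 / √162 ≈ 14.58.

14.58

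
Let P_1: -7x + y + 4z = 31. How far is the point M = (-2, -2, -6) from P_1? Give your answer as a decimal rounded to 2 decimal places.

n·M − d = (-7)·(-2) + (1)·(-2) + (4)·(-6) − 31 = -43; |n| = √66.
Distance = |-43| / √66 = 43/√66 ≈ 5.29.

5.29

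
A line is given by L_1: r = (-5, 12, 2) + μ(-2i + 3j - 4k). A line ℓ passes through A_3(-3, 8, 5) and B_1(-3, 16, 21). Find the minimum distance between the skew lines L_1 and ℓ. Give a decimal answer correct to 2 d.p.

0.18

A direction vector for ℓ is B_1 − A_3 = (0, 8, 16).
Common perpendicular direction n = (-2, 3, -4) × (0, 8, 16) = (80, 32, -16).
With w = (-3, 8, 5) − (-5, 12, 2) = (2, -4, 3), w · n = -16.
Distance = |w · n| / |n| = |-16| / √7680 ≈ 0.18.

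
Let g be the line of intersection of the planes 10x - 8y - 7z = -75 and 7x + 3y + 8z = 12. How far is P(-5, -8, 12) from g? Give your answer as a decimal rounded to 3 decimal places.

2.315

Direction of g: (10, -8, -7) × (7, 3, 8) = (-43, -129, 86).
A point on g: solving the two plane equations with x = -1 gives (-1, 9, -1).
Taking (-1, 9, -1) on g with direction v = (-43, -129, 86): w = P − (-1, 9, -1) = (-4, -17, 13), and w × v = (215, -215, -215).
Distance = |w × v| / |v| = √138675 / √25886 ≈ 2.315.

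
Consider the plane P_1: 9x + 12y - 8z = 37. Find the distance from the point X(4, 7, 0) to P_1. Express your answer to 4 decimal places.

4.8824

n·X − d = (9)·(4) + (12)·(7) + (-8)·(0) − 37 = 83; |n| = √289.
Distance = |83| / √289 = 83/√289 ≈ 4.8824.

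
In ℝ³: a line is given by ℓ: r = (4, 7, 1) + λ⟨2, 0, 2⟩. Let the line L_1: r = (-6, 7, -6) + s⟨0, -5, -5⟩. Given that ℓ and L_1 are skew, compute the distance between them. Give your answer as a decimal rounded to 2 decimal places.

Common perpendicular direction n = (2, 0, 2) × (0, -5, -5) = (10, 10, -10).
With w = (-6, 7, -6) − (4, 7, 1) = (-10, 0, -7), w · n = -30.
Distance = |w · n| / |n| = |-30| / √300 ≈ 1.73.

1.73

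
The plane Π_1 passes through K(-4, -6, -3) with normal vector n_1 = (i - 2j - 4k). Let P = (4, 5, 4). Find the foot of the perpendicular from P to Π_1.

(6, 1, -4)

Π_1: n_1·r = n_1·K gives x - 2y - 4z = 20.
Foot = P − λn with λ = (n·P − d)/|n|² = (-22 − 20)/21 = -2.
Foot = (4, 5, 4) − (-2)·(1, -2, -4) = (6, 1, -4).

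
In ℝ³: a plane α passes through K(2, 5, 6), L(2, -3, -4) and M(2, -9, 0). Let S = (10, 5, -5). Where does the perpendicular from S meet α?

(2, 5, -5)

KL = (0, -8, -10), KM = (0, -14, -6); a normal to α is KL × KM = (-92, 0, 0).
Using K: α has equation -92x = -184.
Foot = S − λn with λ = (n·S − d)/|n|² = (-920 − (-184))/8464 = -2/23.
Foot = (10, 5, -5) − (-2/23)·(-92, 0, 0) = (2, 5, -5).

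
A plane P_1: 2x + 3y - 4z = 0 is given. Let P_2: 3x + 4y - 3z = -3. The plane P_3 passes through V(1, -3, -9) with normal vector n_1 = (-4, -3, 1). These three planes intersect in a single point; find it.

P_3: n_1·r = n_1·V gives -4x - 3y + z = -4.
Solving the 3×3 linear system 2x + 3y - 4z = 0, 3x + 4y - 3z = -3, -4x - 3y + z = -4 (e.g. by elimination or Cramer's rule, determinant = -11) gives (5, -6, -2).

(5, -6, -2)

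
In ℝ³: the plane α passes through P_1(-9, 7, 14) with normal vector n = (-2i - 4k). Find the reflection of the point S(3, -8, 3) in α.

(7, -8, 11)

α: n·r = n·P_1 gives -2x - 4z = -38.
λ = (n·S − d)/|n|² = (-18 − (-38))/20 = 1.
Reflection = S − 2λn = (3, -8, 3) − 2·(-2, 0, -4) = (7, -8, 11).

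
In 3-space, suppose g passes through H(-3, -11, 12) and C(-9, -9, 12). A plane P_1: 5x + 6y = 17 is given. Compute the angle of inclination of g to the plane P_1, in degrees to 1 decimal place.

21.4

A direction vector for g is C − H = (-6, 2, 0).
sin θ = |n·v| / (|n||v|) = |-18| / (√61 · √40) = 0.36440.
θ ≈ 21.4°.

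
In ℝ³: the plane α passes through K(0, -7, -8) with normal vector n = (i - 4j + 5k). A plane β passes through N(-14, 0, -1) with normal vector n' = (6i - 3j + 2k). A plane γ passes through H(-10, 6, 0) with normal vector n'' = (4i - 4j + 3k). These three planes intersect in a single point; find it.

(-12, 10, 8)

α: n·r = n·K gives x - 4y + 5z = -12.
β: n'·r = n'·N gives 6x - 3y + 2z = -86.
γ: n''·r = n''·H gives 4x - 4y + 3z = -64.
Solving the 3×3 linear system x - 4y + 5z = -12, 6x - 3y + 2z = -86, 4x - 4y + 3z = -64 (e.g. by elimination or Cramer's rule, determinant = -21) gives (-12, 10, 8).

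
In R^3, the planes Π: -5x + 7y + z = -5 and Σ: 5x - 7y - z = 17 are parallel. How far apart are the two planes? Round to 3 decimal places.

1.386

Rescale Σ by 1/(-1): -5x + 7y + z = -17. Then distance = |-5 − (-17)| / √75 ≈ 1.386.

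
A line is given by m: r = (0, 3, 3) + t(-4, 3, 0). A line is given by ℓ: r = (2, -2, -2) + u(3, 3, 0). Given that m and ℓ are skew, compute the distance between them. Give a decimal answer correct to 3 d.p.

5.000

Common perpendicular direction n = (-4, 3, 0) × (3, 3, 0) = (0, 0, -21).
With w = (2, -2, -2) − (0, 3, 3) = (2, -5, -5), w · n = 105.
Distance = |w · n| / |n| = |105| / √441 ≈ 5.000.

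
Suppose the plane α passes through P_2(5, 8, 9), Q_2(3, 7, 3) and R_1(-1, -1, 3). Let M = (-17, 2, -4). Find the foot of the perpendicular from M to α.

(-5, -4, -7)

P_2Q_2 = (-2, -1, -6), P_2R_1 = (-6, -9, -6); a normal to α is P_2Q_2 × P_2R_1 = (-48, 24, 12).
Using P_2: α has equation -48x + 24y + 12z = 60.
Foot = M − λn with λ = (n·M − d)/|n|² = (816 − 60)/3024 = 1/4.
Foot = (-17, 2, -4) − (1/4)·(-48, 24, 12) = (-5, -4, -7).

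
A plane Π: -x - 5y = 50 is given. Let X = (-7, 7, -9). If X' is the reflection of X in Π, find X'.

λ = (n·X − d)/|n|² = (-28 − 50)/26 = -3.
Reflection = X − 2λn = (-7, 7, -9) − (-6)·(-1, -5, 0) = (-13, -23, -9).

(-13, -23, -9)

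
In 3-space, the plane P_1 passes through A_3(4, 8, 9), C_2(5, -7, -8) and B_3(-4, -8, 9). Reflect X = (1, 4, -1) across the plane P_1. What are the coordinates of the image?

(9, 0, 3)

A_3C_2 = (1, -15, -17), A_3B_3 = (-8, -16, 0); a normal to P_1 is A_3C_2 × A_3B_3 = (-272, 136, -136).
Using A_3: P_1 has equation -272x + 136y - 136z = -1224.
λ = (n·X − d)/|n|² = (408 − (-1224))/110976 = 1/68.
Reflection = X − 2λn = (1, 4, -1) − (1/34)·(-272, 136, -136) = (9, 0, 3).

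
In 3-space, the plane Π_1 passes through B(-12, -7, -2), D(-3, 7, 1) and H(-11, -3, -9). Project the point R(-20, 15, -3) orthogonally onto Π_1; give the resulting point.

BD = (9, 14, 3), BH = (1, 4, -7); a normal to Π_1 is BD × BH = (-110, 66, 22).
Using B: Π_1 has equation -110x + 66y + 22z = 814.
Foot = R − λn with λ = (n·R − d)/|n|² = (3124 − 814)/16940 = 3/22.
Foot = (-20, 15, -3) − (3/22)·(-110, 66, 22) = (-5, 6, -6).

(-5, 6, -6)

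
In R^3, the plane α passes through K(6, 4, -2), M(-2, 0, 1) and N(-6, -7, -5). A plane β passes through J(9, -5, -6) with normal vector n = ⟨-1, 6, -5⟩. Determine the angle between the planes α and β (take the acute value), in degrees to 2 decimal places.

25.32

KM = (-8, -4, 3), KN = (-12, -11, -3); a normal to α is KM × KN = (45, -60, 40).
Using K: α has equation 45x - 60y + 40z = -50.
β: n·r = n·J gives -x + 6y - 5z = -9.
cos θ = |n₁·n₂| / (|n₁||n₂|) = |-605| / (√7225 · √62).
θ = arccos(0.90394) ≈ 25.32°.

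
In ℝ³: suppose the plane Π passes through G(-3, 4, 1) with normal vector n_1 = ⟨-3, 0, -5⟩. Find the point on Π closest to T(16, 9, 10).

(7, 9, -5)

Π: n_1·r = n_1·G gives -3x - 5z = 4.
Foot = T − λn with λ = (n·T − d)/|n|² = (-98 − 4)/34 = -3.
Foot = (16, 9, 10) − (-3)·(-3, 0, -5) = (7, 9, -5).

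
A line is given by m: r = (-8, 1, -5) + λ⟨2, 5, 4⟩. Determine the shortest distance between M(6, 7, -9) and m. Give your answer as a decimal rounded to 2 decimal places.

Taking (-8, 1, -5) on m with direction v = (2, 5, 4): w = M − (-8, 1, -5) = (14, 6, -4), and w × v = (44, -64, 58).
Distance = |w × v| / |v| = √9396 / √45 ≈ 14.45.

14.45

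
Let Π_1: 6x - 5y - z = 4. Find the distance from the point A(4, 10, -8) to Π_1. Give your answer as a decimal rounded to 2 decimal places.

2.79

n·A − d = (6)·(4) + (-5)·(10) + (-1)·(-8) − 4 = -22; |n| = √62.
Distance = |-22| / √62 = 22/√62 ≈ 2.79.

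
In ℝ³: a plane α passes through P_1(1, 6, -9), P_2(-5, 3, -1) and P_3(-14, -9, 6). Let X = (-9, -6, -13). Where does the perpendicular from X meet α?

P_1P_2 = (-6, -3, 8), P_1P_3 = (-15, -15, 15); a normal to α is P_1P_2 × P_1P_3 = (75, -30, 45).
Using P_1: α has equation 75x - 30y + 45z = -510.
Foot = X − λn with λ = (n·X − d)/|n|² = (-1080 − (-510))/8550 = -1/15.
Foot = (-9, -6, -13) − (-1/15)·(75, -30, 45) = (-4, -8, -10).

(-4, -8, -10)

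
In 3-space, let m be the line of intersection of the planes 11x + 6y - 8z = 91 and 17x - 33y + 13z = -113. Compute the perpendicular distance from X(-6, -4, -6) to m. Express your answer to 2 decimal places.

Direction of m: (11, 6, -8) × (17, -33, 13) = (-186, -279, -465).
A point on m: solving the two plane equations with x = 5 gives (5, 6, 0).
Taking (5, 6, 0) on m with direction v = (-186, -279, -465): w = X − (5, 6, 0) = (-11, -10, -6), and w × v = (2976, -3999, 1209).
Distance = |w × v| / |v| = √26310258 / √328662 ≈ 8.95.

8.95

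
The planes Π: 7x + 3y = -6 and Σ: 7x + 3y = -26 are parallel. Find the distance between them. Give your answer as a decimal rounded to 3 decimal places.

2.626

Same normal n = (7, 3, 0) with |n| = √58; distance = |-6 − (-26)| / |n| = 20/√58 ≈ 2.626.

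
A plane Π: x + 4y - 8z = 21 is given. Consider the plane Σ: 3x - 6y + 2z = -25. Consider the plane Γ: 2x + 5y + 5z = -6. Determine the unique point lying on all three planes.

(-3, 2, -2)

Solving the 3×3 linear system x + 4y - 8z = 21, 3x - 6y + 2z = -25, 2x + 5y + 5z = -6 (e.g. by elimination or Cramer's rule, determinant = -300) gives (-3, 2, -2).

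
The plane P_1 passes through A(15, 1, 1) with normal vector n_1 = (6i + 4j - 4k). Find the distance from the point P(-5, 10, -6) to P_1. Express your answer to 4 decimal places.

6.7910

P_1: n_1·r = n_1·A gives 6x + 4y - 4z = 90.
n·P − d = (6)·(-5) + (4)·(10) + (-4)·(-6) − 90 = -56; |n| = √68.
Distance = |-56| / √68 = 56/√68 ≈ 6.7910.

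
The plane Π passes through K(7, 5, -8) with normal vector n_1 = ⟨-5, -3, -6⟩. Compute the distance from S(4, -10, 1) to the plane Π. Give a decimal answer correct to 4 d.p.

0.7171

Π: n_1·r = n_1·K gives -5x - 3y - 6z = -2.
n·S − d = (-5)·(4) + (-3)·(-10) + (-6)·(1) − (-2) = 6; |n| = √70.
Distance = |6| / √70 = 6/√70 ≈ 0.7171.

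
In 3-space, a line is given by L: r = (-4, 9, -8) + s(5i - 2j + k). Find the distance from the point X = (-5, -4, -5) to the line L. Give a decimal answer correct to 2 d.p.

Taking (-4, 9, -8) on L with direction v = (5, -2, 1): w = X − (-4, 9, -8) = (-1, -13, 3), and w × v = (-7, 16, 67).
Distance = |w × v| / |v| = √4794 / √30 ≈ 12.64.

12.64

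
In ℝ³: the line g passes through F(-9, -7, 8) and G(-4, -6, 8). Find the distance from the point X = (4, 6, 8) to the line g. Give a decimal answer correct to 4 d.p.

A direction vector for g is G − F = (5, 1, 0).
Taking (-9, -7, 8) on g with direction v = (5, 1, 0): w = X − (-9, -7, 8) = (13, 13, 0), and w × v = (0, 0, -52).
Distance = |w × v| / |v| = √2704 / √26 ≈ 10.1980.

10.1980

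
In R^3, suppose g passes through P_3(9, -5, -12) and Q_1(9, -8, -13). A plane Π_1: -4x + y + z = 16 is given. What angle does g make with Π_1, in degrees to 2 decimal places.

17.35

A direction vector for g is Q_1 − P_3 = (0, -3, -1).
sin θ = |n·v| / (|n||v|) = |-4| / (√18 · √10) = 0.29814.
θ ≈ 17.35°.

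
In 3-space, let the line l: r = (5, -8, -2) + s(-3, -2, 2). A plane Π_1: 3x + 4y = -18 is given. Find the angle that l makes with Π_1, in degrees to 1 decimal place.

sin θ = |n·v| / (|n||v|) = |-17| / (√25 · √17) = 0.82462.
θ ≈ 55.6°.

55.6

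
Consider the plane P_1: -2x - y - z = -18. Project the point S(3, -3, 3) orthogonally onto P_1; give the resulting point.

Foot = S − λn with λ = (n·S − d)/|n|² = (-6 − (-18))/6 = 2.
Foot = (3, -3, 3) − 2·(-2, -1, -1) = (7, -1, 5).

(7, -1, 5)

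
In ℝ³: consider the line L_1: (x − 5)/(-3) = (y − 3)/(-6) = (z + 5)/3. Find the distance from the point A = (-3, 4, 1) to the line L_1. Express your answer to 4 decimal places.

L_1 has direction (-3, -6, 3) through (5, 3, -5).
Taking (5, 3, -5) on L_1 with direction v = (-3, -6, 3): w = A − (5, 3, -5) = (-8, 1, 6), and w × v = (39, 6, 51).
Distance = |w × v| / |v| = √4158 / √54 ≈ 8.7750.

8.7750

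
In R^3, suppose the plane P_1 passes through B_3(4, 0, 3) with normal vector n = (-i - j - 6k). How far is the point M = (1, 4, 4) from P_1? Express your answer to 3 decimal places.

P_1: n·r = n·B_3 gives -x - y - 6z = -22.
n·M − d = (-1)·(1) + (-1)·(4) + (-6)·(4) − (-22) = -7; |n| = √38.
Distance = |-7| / √38 = 7/√38 ≈ 1.136.

1.136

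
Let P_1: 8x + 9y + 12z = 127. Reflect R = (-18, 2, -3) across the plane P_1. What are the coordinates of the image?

λ = (n·R − d)/|n|² = (-162 − 127)/289 = -1.
Reflection = R − 2λn = (-18, 2, -3) − (-2)·(8, 9, 12) = (-2, 20, 21).

(-2, 20, 21)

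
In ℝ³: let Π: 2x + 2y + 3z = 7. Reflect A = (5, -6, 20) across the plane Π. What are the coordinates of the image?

λ = (n·A − d)/|n|² = (58 − 7)/17 = 3.
Reflection = A − 2λn = (5, -6, 20) − 6·(2, 2, 3) = (-7, -18, 2).

(-7, -18, 2)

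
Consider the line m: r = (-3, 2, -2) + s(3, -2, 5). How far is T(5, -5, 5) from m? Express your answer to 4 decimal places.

Taking (-3, 2, -2) on m with direction v = (3, -2, 5): w = T − (-3, 2, -2) = (8, -7, 7), and w × v = (-21, -19, 5).
Distance = |w × v| / |v| = √827 / √38 ≈ 4.6651.

4.6651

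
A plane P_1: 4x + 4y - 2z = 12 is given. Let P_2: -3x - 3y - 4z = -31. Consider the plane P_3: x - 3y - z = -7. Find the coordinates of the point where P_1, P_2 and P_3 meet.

(3, 2, 4)

Solving the 3×3 linear system 4x + 4y - 2z = 12, -3x - 3y - 4z = -31, x - 3y - z = -7 (e.g. by elimination or Cramer's rule, determinant = -88) gives (3, 2, 4).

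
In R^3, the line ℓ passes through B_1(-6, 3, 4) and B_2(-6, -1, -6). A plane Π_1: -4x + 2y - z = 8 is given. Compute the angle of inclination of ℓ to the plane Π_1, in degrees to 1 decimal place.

2.3

A direction vector for ℓ is B_2 − B_1 = (0, -4, -10).
sin θ = |n·v| / (|n||v|) = |2| / (√21 · √116) = 0.04052.
θ ≈ 2.3°.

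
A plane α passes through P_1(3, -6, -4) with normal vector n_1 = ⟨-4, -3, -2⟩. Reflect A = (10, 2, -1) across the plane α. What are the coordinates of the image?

α: n_1·r = n_1·P_1 gives -4x - 3y - 2z = 14.
λ = (n·A − d)/|n|² = (-44 − 14)/29 = -2.
Reflection = A − 2λn = (10, 2, -1) − (-4)·(-4, -3, -2) = (-6, -10, -9).

(-6, -10, -9)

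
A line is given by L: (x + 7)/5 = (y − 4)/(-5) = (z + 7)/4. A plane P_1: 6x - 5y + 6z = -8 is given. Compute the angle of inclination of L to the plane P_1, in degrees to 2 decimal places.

L has direction (5, -5, 4) through (-7, 4, -7).
sin θ = |n·v| / (|n||v|) = |79| / (√97 · √66) = 0.98735.
θ ≈ 80.88°.

80.88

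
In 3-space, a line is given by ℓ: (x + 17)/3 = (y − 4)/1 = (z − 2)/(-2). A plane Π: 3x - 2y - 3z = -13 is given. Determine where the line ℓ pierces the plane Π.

(-5, 8, -6)

ℓ has direction (3, 1, -2) through (-17, 4, 2).
Substitute r = (-17, 4, 2) + t(3, 1, -2) into the plane: -65 + 13t = -13, so t = 4.
Intersection: (-17, 4, 2) + 4·(3, 1, -2) = (-5, 8, -6).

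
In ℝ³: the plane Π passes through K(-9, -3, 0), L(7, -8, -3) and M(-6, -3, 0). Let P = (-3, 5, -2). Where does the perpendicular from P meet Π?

(-3, 2, 3)

KL = (16, -5, -3), KM = (3, 0, 0); a normal to Π is KL × KM = (0, -9, 15).
Using K: Π has equation -9y + 15z = 27.
Foot = P − λn with λ = (n·P − d)/|n|² = (-75 − 27)/306 = -1/3.
Foot = (-3, 5, -2) − (-1/3)·(0, -9, 15) = (-3, 2, 3).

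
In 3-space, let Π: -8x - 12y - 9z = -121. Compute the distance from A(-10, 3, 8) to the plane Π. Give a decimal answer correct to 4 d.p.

5.4706

n·A − d = (-8)·(-10) + (-12)·(3) + (-9)·(8) − (-121) = 93; |n| = √289.
Distance = |93| / √289 = 93/√289 ≈ 5.4706.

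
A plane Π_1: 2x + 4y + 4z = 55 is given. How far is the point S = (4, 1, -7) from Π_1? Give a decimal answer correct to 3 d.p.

n·S − d = (2)·(4) + (4)·(1) + (4)·(-7) − 55 = -71; |n| = √36.
Distance = |-71| / √36 = 71/√36 ≈ 11.833.

11.833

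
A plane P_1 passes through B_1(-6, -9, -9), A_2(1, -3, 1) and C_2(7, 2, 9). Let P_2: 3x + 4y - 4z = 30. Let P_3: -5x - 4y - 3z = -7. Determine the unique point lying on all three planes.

(6, -2, -5)

B_1A_2 = (7, 6, 10), B_1C_2 = (13, 11, 18); a normal to P_1 is B_1A_2 × B_1C_2 = (-2, 4, -1).
Using B_1: P_1 has equation -2x + 4y - z = -15.
Solving the 3×3 linear system -2x + 4y - z = -15, 3x + 4y - 4z = 30, -5x - 4y - 3z = -7 (e.g. by elimination or Cramer's rule, determinant = 164) gives (6, -2, -5).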